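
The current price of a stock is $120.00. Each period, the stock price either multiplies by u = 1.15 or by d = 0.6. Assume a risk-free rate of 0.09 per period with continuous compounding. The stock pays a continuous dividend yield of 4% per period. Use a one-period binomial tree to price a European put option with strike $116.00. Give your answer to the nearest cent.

$7.22

Per-period risk-free factor R = e^0.09 = 1.0942; dividend-adjusted growth = e^(0.09−0.04) = 1.0513.
Risk-neutral probability p = (1.0513 − 0.6)/(1.15 − 0.6) = 0.4513/0.5500 = 0.8205
Terminal stock prices: S_u = 138, S_d = 72
Terminal payoffs (K − S): max(-22, 0) = 0, max(44, 0) = 44
Node 0 (S = 120): V_0 = e^(−0.09)·[0.8205·0.0000 + 0.1795·44.0000] = 7.2185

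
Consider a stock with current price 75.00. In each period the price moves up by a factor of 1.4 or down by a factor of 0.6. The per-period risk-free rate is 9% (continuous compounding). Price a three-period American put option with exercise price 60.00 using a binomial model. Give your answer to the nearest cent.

7.09

Risk-neutral probability p = (e^0.09 − 0.6)/(1.4 − 0.6) = 0.4942/0.8000 = 0.6177
Terminal stock prices: S_uuu = 205.8, S_uud = 88.2, S_udd = 37.8, S_ddd = 16.2
Terminal payoffs (K − S): max(-145.8, 0) = 0, max(-28.2, 0) = 0, max(22.2, 0) = 22.2, max(43.8, 0) = 43.8
Node uu (S = 147): continuation = e^(−0.09)·[0.6177·0.0000 + 0.3823·0.0000] = 0.0000; exercise value = 0.0000 ≤ continuation, so V_uu = 0.0000
Node ud (S = 63): continuation = e^(−0.09)·[0.6177·0.0000 + 0.3823·22.2000] = 7.7562; exercise value = 0.0000 ≤ continuation, so V_ud = 7.7562
Node dd (S = 27): continuation = e^(−0.09)·[0.6177·22.2000 + 0.3823·43.8000] = 27.8359; exercise value = 33.0000 > continuation, so V_dd = 33.0000 (exercise)
Node u (S = 105): continuation = e^(−0.09)·[0.6177·0.0000 + 0.3823·7.7562] = 2.7099; exercise value = 0.0000 ≤ continuation, so V_u = 2.7099
Node d (S = 45): continuation = e^(−0.09)·[0.6177·7.7562 + 0.3823·33.0000] = 15.9083; exercise value = 15.0000 ≤ continuation, so V_d = 15.9083
Node 0 (S = 75): continuation = e^(−0.09)·[0.6177·2.7099 + 0.3823·15.9083] = 7.0879; exercise value = 0.0000 ≤ continuation, so V_0 = 7.0879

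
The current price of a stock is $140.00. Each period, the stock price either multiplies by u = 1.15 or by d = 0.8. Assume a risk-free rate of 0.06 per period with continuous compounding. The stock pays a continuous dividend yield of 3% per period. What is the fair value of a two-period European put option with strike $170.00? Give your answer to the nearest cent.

Per-period risk-free factor R = e^0.06 = 1.0618; dividend-adjusted growth = e^(0.06−0.03) = 1.0305.
Risk-neutral probability p = (1.0305 − 0.8)/(1.15 − 0.8) = 0.2305/0.3500 = 0.6584
Terminal stock prices: S_uu = 185.1, S_ud = 128.8, S_dd = 89.6
Terminal payoffs (K − S): max(-15.15, 0) = 0, max(41.2, 0) = 41.2, max(80.4, 0) = 80.4
Node u (S = 161): V_u = e^(−0.06)·[0.6584·0.0000 + 0.3416·41.2000] = 13.2527
Node d (S = 112): V_d = e^(−0.06)·[0.6584·41.2000 + 0.3416·80.4000] = 51.4101
Node 0 (S = 140): V_0 = e^(−0.06)·[0.6584·13.2527 + 0.3416·51.4101] = 24.7549

$24.75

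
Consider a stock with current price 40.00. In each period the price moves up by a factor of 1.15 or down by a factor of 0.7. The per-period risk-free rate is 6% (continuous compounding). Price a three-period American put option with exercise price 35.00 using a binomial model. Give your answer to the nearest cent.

1.68

Risk-neutral probability p = (e^0.06 − 0.7)/(1.15 − 0.7) = 0.3618/0.4500 = 0.8041
Terminal stock prices: S_uuu = 60.83, S_uud = 37.03, S_udd = 22.54, S_ddd = 13.72
Terminal payoffs (K − S): max(-25.83, 0) = 0, max(-2.03, 0) = 0, max(12.46, 0) = 12.46, max(21.28, 0) = 21.28
Node uu (S = 52.9): continuation = e^(−0.06)·[0.8041·0.0000 + 0.1959·0.0000] = 0.0000; exercise value = 0.0000 ≤ continuation, so V_uu = 0.0000
Node ud (S = 32.2): continuation = e^(−0.06)·[0.8041·0.0000 + 0.1959·12.4600] = 2.2990; exercise value = 2.8000 > continuation, so V_ud = 2.8000 (exercise)
Node dd (S = 19.6): continuation = e^(−0.06)·[0.8041·12.4600 + 0.1959·21.2800] = 13.3618; exercise value = 15.4000 > continuation, so V_dd = 15.4000 (exercise)
Node u (S = 46): continuation = e^(−0.06)·[0.8041·0.0000 + 0.1959·2.8000] = 0.5166; exercise value = 0.0000 ≤ continuation, so V_u = 0.5166
Node d (S = 28): continuation = e^(−0.06)·[0.8041·2.8000 + 0.1959·15.4000] = 4.9618; exercise value = 7.0000 > continuation, so V_d = 7.0000 (exercise)
Node 0 (S = 40): continuation = e^(−0.06)·[0.8041·0.5166 + 0.1959·7.0000] = 1.6828; exercise value = 0.0000 ≤ continuation, so V_0 = 1.6828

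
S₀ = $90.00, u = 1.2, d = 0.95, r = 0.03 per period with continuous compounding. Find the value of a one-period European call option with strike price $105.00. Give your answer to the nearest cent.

$0.94

Risk-neutral probability p = (e^0.03 − 0.95)/(1.2 − 0.95) = 0.0805/0.2500 = 0.3218
Terminal stock prices: S_u = 108, S_d = 85.5
Terminal payoffs (S − K): max(3, 0) = 3, max(-19.5, 0) = 0
Node 0 (S = 90): V_0 = e^(−0.03)·[0.3218·3.0000 + 0.6782·0.0000] = 0.9369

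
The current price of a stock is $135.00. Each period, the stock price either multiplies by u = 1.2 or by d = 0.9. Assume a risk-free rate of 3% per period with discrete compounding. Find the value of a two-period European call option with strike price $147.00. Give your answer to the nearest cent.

Risk-neutral probability p = (1 + 0.03 − 0.9)/(1.2 − 0.9) = 0.1300/0.3000 = 0.4333
Terminal stock prices: S_uu = 194.4, S_ud = 145.8, S_dd = 109.4
Terminal payoffs (S − K): max(47.4, 0) = 47.4, max(-1.2, 0) = 0, max(-37.65, 0) = 0
Node u (S = 162): V_u = 1/1.03·[0.4333·47.4000 + 0.5667·0.0000] = 19.9417
Node d (S = 121.5): V_d = 1/1.03·[0.4333·0.0000 + 0.5667·0.0000] = 0.0000
Node 0 (S = 135): V_0 = 1/1.03·[0.4333·19.9417 + 0.5667·0.0000] = 8.3897

$8.39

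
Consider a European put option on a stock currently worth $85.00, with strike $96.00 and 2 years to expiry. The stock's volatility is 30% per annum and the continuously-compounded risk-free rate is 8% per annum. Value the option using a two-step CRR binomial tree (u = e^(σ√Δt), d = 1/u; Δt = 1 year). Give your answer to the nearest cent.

CRR parameters: u = e^(σ√Δt) = e^(0.3·√1) = 1.3499, d = 1/u = 0.7408
Per-period rate: rΔt = 0.08·1 = 0.08, so R = e^0.08 = 1.0833
Risk-neutral probability p = (e^0.08 − 0.7408)/(1.3499 − 0.7408) = 0.3425/0.6090 = 0.5623
Terminal stock prices: S_uu = 154.9, S_ud = 85, S_dd = 46.65
Terminal payoffs (K − S): max(-58.88, 0) = 0, max(11, 0) = 11, max(49.35, 0) = 49.35
Node u (S = 114.7): V_u = e^(−0.08)·[0.5623·0.0000 + 0.4377·11.0000] = 4.4444
Node d (S = 62.97): V_d = e^(−0.08)·[0.5623·11.0000 + 0.4377·49.3510] = 25.6496
Node 0 (S = 85): V_0 = e^(−0.08)·[0.5623·4.4444 + 0.4377·25.6496] = 12.6705

$12.67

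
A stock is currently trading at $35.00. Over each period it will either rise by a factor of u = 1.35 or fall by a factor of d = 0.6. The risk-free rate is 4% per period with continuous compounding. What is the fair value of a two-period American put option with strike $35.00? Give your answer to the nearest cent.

Risk-neutral probability p = (e^0.04 − 0.6)/(1.35 − 0.6) = 0.4408/0.7500 = 0.5877
Terminal stock prices: S_uu = 63.79, S_ud = 28.35, S_dd = 12.6
Terminal payoffs (K − S): max(-28.79, 0) = 0, max(6.65, 0) = 6.65, max(22.4, 0) = 22.4
Node u (S = 47.25): continuation = e^(−0.04)·[0.5877·0.0000 + 0.4123·6.6500] = 2.6340; exercise value = 0.0000 ≤ continuation, so V_u = 2.6340
Node d (S = 21): continuation = e^(−0.04)·[0.5877·6.6500 + 0.4123·22.4000] = 12.6276; exercise value = 14.0000 > continuation, so V_d = 14.0000 (exercise)
Node 0 (S = 35): continuation = e^(−0.04)·[0.5877·2.6340 + 0.4123·14.0000] = 7.0326; exercise value = 0.0000 ≤ continuation, so V_0 = 7.0326

$7.03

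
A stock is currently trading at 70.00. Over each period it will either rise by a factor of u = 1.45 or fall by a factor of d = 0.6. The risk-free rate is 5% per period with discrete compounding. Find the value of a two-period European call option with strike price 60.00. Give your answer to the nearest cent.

Risk-neutral probability p = (1 + 0.05 − 0.6)/(1.45 − 0.6) = 0.4500/0.8500 = 0.5294
Terminal stock prices: S_uu = 147.2, S_ud = 60.9, S_dd = 25.2
Terminal payoffs (S − K): max(87.18, 0) = 87.18, max(0.9, 0) = 0.9, max(-34.8, 0) = 0
Node u (S = 101.5): V_u = 1/1.05·[0.5294·87.1750 + 0.4706·0.9000] = 44.3571
Node d (S = 42): V_d = 1/1.05·[0.5294·0.9000 + 0.4706·0.0000] = 0.4538
Node 0 (S = 70): V_0 = 1/1.05·[0.5294·44.3571 + 0.4706·0.4538] = 22.5683

22.57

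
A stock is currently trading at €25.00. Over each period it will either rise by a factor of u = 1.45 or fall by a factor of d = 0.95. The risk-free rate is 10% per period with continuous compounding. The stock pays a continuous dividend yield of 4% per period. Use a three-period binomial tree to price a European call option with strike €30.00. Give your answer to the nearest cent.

€2.92

Per-period risk-free factor R = e^0.1 = 1.1052; dividend-adjusted growth = e^(0.1−0.04) = 1.0618.
Risk-neutral probability p = (1.0618 − 0.95)/(1.45 − 0.95) = 0.1118/0.5000 = 0.2237
Terminal stock prices: S_uuu = 76.22, S_uud = 49.93, S_udd = 32.72, S_ddd = 21.43
Terminal payoffs (S − K): max(46.22, 0) = 46.22, max(19.93, 0) = 19.93, max(2.716, 0) = 2.716, max(-8.566, 0) = 0
Node uu (S = 52.56): V_uu = e^(−0.1)·[0.2237·46.2156 + 0.7763·19.9344] = 23.3564
Node ud (S = 34.44): V_ud = e^(−0.1)·[0.2237·19.9344 + 0.7763·2.7156] = 5.9421
Node dd (S = 22.56): V_dd = e^(−0.1)·[0.2237·2.7156 + 0.7763·0.0000] = 0.5496
Node u (S = 36.25): V_u = e^(−0.1)·[0.2237·23.3564 + 0.7763·5.9421] = 8.9010
Node d (S = 23.75): V_d = e^(−0.1)·[0.2237·5.9421 + 0.7763·0.5496] = 1.5887
Node 0 (S = 25): V_0 = e^(−0.1)·[0.2237·8.9010 + 0.7763·1.5887] = 2.9174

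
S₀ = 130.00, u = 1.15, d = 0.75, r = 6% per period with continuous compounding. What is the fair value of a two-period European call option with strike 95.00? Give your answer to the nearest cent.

Risk-neutral probability p = (e^0.06 − 0.75)/(1.15 − 0.75) = 0.3118/0.4000 = 0.7796
Terminal stock prices: S_uu = 171.9, S_ud = 112.1, S_dd = 73.12
Terminal payoffs (S − K): max(76.92, 0) = 76.92, max(17.12, 0) = 17.12, max(-21.88, 0) = 0
Node u (S = 149.5): V_u = e^(−0.06)·[0.7796·76.9250 + 0.2204·17.1250] = 60.0324
Node d (S = 97.5): V_d = e^(−0.06)·[0.7796·17.1250 + 0.2204·0.0000] = 12.5730
Node 0 (S = 130): V_0 = e^(−0.06)·[0.7796·60.0324 + 0.2204·12.5730] = 46.6851

46.69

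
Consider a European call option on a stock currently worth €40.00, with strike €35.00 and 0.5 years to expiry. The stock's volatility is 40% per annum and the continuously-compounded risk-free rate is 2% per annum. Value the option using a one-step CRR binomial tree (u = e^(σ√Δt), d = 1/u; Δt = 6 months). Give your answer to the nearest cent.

€8.00

CRR parameters: u = e^(σ√Δt) = e^(0.4·√0.5) = 1.3269, d = 1/u = 0.7536
Per-period rate: rΔt = 0.02·0.5 = 0.01, so R = e^0.01 = 1.0101
Risk-neutral probability p = (e^0.01 − 0.7536)/(1.3269 − 0.7536) = 0.2564/0.5733 = 0.4473
Terminal stock prices: S_u = 53.08, S_d = 30.15
Terminal payoffs (S − K): max(18.08, 0) = 18.08, max(-4.854, 0) = 0
Node 0 (S = 40): V_0 = e^(−0.01)·[0.4473·18.0759 + 0.5527·0.0000] = 8.0047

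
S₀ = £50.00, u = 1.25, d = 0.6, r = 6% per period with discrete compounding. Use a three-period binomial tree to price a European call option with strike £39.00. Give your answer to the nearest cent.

£20.36

Risk-neutral probability p = (1 + 0.06 − 0.6)/(1.25 − 0.6) = 0.4600/0.6500 = 0.7077
Terminal stock prices: S_uuu = 97.66, S_uud = 46.88, S_udd = 22.5, S_ddd = 10.8
Terminal payoffs (S − K): max(58.66, 0) = 58.66, max(7.875, 0) = 7.875, max(-16.5, 0) = 0, max(-28.2, 0) = 0
Node uu (S = 78.12): V_uu = 1/1.06·[0.7077·58.6562 + 0.2923·7.8750] = 41.3325
Node ud (S = 37.5): V_ud = 1/1.06·[0.7077·7.8750 + 0.2923·0.0000] = 5.2576
Node dd (S = 18): V_dd = 1/1.06·[0.7077·0.0000 + 0.2923·0.0000] = 0.0000
Node u (S = 62.5): V_u = 1/1.06·[0.7077·41.3325 + 0.2923·5.2576] = 29.0449
Node d (S = 30): V_d = 1/1.06·[0.7077·5.2576 + 0.2923·0.0000] = 3.5102
Node 0 (S = 50): V_0 = 1/1.06·[0.7077·29.0449 + 0.2923·3.5102] = 20.3593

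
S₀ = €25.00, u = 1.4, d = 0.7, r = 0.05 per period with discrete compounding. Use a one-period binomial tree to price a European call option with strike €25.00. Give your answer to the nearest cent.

Risk-neutral probability p = (1 + 0.05 − 0.7)/(1.4 − 0.7) = 0.3500/0.7000 = 0.5000
Terminal stock prices: S_u = 35, S_d = 17.5
Terminal payoffs (S − K): max(10, 0) = 10, max(-7.5, 0) = 0
Node 0 (S = 25): V_0 = 1/1.05·[0.5000·10.0000 + 0.5000·0.0000] = 4.7619

€4.76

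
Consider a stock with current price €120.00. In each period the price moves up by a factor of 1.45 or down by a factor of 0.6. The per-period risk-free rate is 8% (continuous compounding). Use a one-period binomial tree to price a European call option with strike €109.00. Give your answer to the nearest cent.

€34.12

Risk-neutral probability p = (e^0.08 − 0.6)/(1.45 − 0.6) = 0.4833/0.8500 = 0.5686
Terminal stock prices: S_u = 174, S_d = 72
Terminal payoffs (S − K): max(65, 0) = 65, max(-37, 0) = 0
Node 0 (S = 120): V_0 = e^(−0.08)·[0.5686·65.0000 + 0.4314·0.0000] = 34.1158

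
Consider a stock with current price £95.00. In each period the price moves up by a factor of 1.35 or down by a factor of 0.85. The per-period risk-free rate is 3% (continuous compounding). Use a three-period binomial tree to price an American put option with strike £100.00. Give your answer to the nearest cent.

£14.04

Risk-neutral probability p = (e^0.03 − 0.85)/(1.35 − 0.85) = 0.1805/0.5000 = 0.3609
Terminal stock prices: S_uuu = 233.7, S_uud = 147.2, S_udd = 92.66, S_ddd = 58.34
Terminal payoffs (K − S): max(-133.7, 0) = 0, max(-47.17, 0) = 0, max(7.339, 0) = 7.339, max(41.66, 0) = 41.66
Node uu (S = 173.1): continuation = e^(−0.03)·[0.3609·0.0000 + 0.6391·0.0000] = 0.0000; exercise value = 0.0000 ≤ continuation, so V_uu = 0.0000
Node ud (S = 109): continuation = e^(−0.03)·[0.3609·0.0000 + 0.6391·7.3394] = 4.5519; exercise value = 0.0000 ≤ continuation, so V_ud = 4.5519
Node dd (S = 68.64): continuation = e^(−0.03)·[0.3609·7.3394 + 0.6391·41.6581] = 28.4071; exercise value = 31.3625 > continuation, so V_dd = 31.3625 (exercise)
Node u (S = 128.2): continuation = e^(−0.03)·[0.3609·0.0000 + 0.6391·4.5519] = 2.8231; exercise value = 0.0000 ≤ continuation, so V_u = 2.8231
Node d (S = 80.75): continuation = e^(−0.03)·[0.3609·4.5519 + 0.6391·31.3625] = 21.0454; exercise value = 19.2500 ≤ continuation, so V_d = 21.0454
Node 0 (S = 95): continuation = e^(−0.03)·[0.3609·2.8231 + 0.6391·21.0454] = 14.0412; exercise value = 5.0000 ≤ continuation, so V_0 = 14.0412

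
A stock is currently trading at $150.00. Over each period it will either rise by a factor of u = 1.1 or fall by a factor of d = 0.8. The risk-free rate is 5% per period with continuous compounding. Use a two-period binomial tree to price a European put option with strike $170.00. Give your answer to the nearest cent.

$11.12

Risk-neutral probability p = (e^0.05 − 0.8)/(1.1 − 0.8) = 0.2513/0.3000 = 0.8376
Terminal stock prices: S_uu = 181.5, S_ud = 132, S_dd = 96
Terminal payoffs (K − S): max(-11.5, 0) = 0, max(38, 0) = 38, max(74, 0) = 74
Node u (S = 165): V_u = e^(−0.05)·[0.8376·0.0000 + 0.1624·38.0000] = 5.8713
Node d (S = 120): V_d = e^(−0.05)·[0.8376·38.0000 + 0.1624·74.0000] = 41.7090
Node 0 (S = 150): V_0 = e^(−0.05)·[0.8376·5.8713 + 0.1624·41.7090] = 11.1222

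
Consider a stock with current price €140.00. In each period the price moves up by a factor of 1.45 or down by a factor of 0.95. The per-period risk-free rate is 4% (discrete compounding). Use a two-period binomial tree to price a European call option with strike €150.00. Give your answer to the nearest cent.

€16.02

Risk-neutral probability p = (1 + 0.04 − 0.95)/(1.45 − 0.95) = 0.0900/0.5000 = 0.1800
Terminal stock prices: S_uu = 294.4, S_ud = 192.8, S_dd = 126.3
Terminal payoffs (S − K): max(144.4, 0) = 144.4, max(42.85, 0) = 42.85, max(-23.65, 0) = 0
Node u (S = 203): V_u = 1/1.04·[0.1800·144.3500 + 0.8200·42.8500] = 58.7692
Node d (S = 133): V_d = 1/1.04·[0.1800·42.8500 + 0.8200·0.0000] = 7.4163
Node 0 (S = 140): V_0 = 1/1.04·[0.1800·58.7692 + 0.8200·7.4163] = 16.0191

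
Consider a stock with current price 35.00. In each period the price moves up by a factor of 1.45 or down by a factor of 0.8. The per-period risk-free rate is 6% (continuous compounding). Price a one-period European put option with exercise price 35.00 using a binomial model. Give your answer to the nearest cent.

3.94

Risk-neutral probability p = (e^0.06 − 0.8)/(1.45 − 0.8) = 0.2618/0.6500 = 0.4028
Terminal stock prices: S_u = 50.75, S_d = 28
Terminal payoffs (K − S): max(-15.75, 0) = 0, max(7, 0) = 7
Node 0 (S = 35): V_0 = e^(−0.06)·[0.4028·0.0000 + 0.5972·7.0000] = 3.9368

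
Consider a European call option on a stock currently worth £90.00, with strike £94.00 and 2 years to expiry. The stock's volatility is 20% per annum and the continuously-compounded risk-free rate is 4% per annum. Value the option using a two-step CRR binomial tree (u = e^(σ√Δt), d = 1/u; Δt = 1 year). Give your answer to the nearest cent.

CRR parameters: u = e^(σ√Δt) = e^(0.2·√1) = 1.2214, d = 1/u = 0.8187
Per-period rate: rΔt = 0.04·1 = 0.04, so R = e^0.04 = 1.0408
Risk-neutral probability p = (e^0.04 − 0.8187)/(1.2214 − 0.8187) = 0.2221/0.4027 = 0.5515
Terminal stock prices: S_uu = 134.3, S_ud = 90, S_dd = 60.33
Terminal payoffs (S − K): max(40.26, 0) = 40.26, max(-4, 0) = 0, max(-33.67, 0) = 0
Node u (S = 109.9): V_u = e^(−0.04)·[0.5515·40.2642 + 0.4485·0.0000] = 21.3356
Node d (S = 73.69): V_d = e^(−0.04)·[0.5515·0.0000 + 0.4485·0.0000] = 0.0000
Node 0 (S = 90): V_0 = e^(−0.04)·[0.5515·21.3356 + 0.4485·0.0000] = 11.3056

£11.31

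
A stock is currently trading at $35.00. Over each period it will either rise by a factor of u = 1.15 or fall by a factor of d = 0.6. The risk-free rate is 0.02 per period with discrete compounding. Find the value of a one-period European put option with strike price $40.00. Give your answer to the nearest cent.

$4.40

Risk-neutral probability p = (1 + 0.02 − 0.6)/(1.15 − 0.6) = 0.4200/0.5500 = 0.7636
Terminal stock prices: S_u = 40.25, S_d = 21
Terminal payoffs (K − S): max(-0.25, 0) = 0, max(19, 0) = 19
Node 0 (S = 35): V_0 = 1/1.02·[0.7636·0.0000 + 0.2364·19.0000] = 4.4029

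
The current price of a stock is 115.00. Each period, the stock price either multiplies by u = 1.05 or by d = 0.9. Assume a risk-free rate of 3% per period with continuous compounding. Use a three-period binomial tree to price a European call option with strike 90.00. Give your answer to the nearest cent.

Risk-neutral probability p = (e^0.03 − 0.9)/(1.05 − 0.9) = 0.1305/0.1500 = 0.8697
Terminal stock prices: S_uuu = 133.1, S_uud = 114.1, S_udd = 97.81, S_ddd = 83.84
Terminal payoffs (S − K): max(43.13, 0) = 43.13, max(24.11, 0) = 24.11, max(7.808, 0) = 7.808, max(-6.165, 0) = 0
Node uu (S = 126.8): V_uu = e^(−0.03)·[0.8697·43.1269 + 0.1303·24.1088] = 39.4474
Node ud (S = 108.7): V_ud = e^(−0.03)·[0.8697·24.1088 + 0.1303·7.8075] = 21.3349
Node dd (S = 93.15): V_dd = e^(−0.03)·[0.8697·7.8075 + 0.1303·0.0000] = 6.5895
Node u (S = 120.8): V_u = e^(−0.03)·[0.8697·39.4474 + 0.1303·21.3349] = 35.9912
Node d (S = 103.5): V_d = e^(−0.03)·[0.8697·21.3349 + 0.1303·6.5895] = 18.8398
Node 0 (S = 115): V_0 = e^(−0.03)·[0.8697·35.9912 + 0.1303·18.8398] = 32.7587

32.76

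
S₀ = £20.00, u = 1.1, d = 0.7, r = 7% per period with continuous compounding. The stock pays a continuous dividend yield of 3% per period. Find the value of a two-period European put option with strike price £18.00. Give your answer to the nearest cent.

Per-period risk-free factor R = e^0.07 = 1.0725; dividend-adjusted growth = e^(0.07−0.03) = 1.0408.
Risk-neutral probability p = (1.0408 − 0.7)/(1.1 − 0.7) = 0.3408/0.4000 = 0.8520
Terminal stock prices: S_uu = 24.2, S_ud = 15.4, S_dd = 9.8
Terminal payoffs (K − S): max(-6.2, 0) = 0, max(2.6, 0) = 2.6, max(8.2, 0) = 8.2
Node u (S = 22): V_u = e^(−0.07)·[0.8520·0.0000 + 0.1480·2.6000] = 0.3587
Node d (S = 14): V_d = e^(−0.07)·[0.8520·2.6000 + 0.1480·8.2000] = 3.1969
Node 0 (S = 20): V_0 = e^(−0.07)·[0.8520·0.3587 + 0.1480·3.1969] = 0.7260

£0.73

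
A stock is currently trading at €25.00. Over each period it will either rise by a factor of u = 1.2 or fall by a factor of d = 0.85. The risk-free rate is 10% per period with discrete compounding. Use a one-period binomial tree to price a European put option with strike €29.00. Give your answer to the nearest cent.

Risk-neutral probability p = (1 + 0.1 − 0.85)/(1.2 − 0.85) = 0.2500/0.3500 = 0.7143
Terminal stock prices: S_u = 30, S_d = 21.25
Terminal payoffs (K − S): max(-1, 0) = 0, max(7.75, 0) = 7.75
Node 0 (S = 25): V_0 = 1/1.1·[0.7143·0.0000 + 0.2857·7.7500] = 2.0130

€2.01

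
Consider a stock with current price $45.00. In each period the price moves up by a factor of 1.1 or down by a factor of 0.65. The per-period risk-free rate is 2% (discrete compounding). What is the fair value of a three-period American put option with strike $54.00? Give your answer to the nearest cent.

Risk-neutral probability p = (1 + 0.02 − 0.65)/(1.1 − 0.65) = 0.3700/0.4500 = 0.8222
Terminal stock prices: S_uuu = 59.9, S_uud = 35.39, S_udd = 20.91, S_ddd = 12.36
Terminal payoffs (K − S): max(-5.895, 0) = 0, max(18.61, 0) = 18.61, max(33.09, 0) = 33.09, max(41.64, 0) = 41.64
Node uu (S = 54.45): continuation = 1/1.02·[0.8222·0.0000 + 0.1778·18.6075] = 3.2431; exercise value = 0.0000 ≤ continuation, so V_uu = 3.2431
Node ud (S = 32.18): continuation = 1/1.02·[0.8222·18.6075 + 0.1778·33.0862] = 20.7662; exercise value = 21.8250 > continuation, so V_ud = 21.8250 (exercise)
Node dd (S = 19.01): continuation = 1/1.02·[0.8222·33.0862 + 0.1778·41.6419] = 33.9287; exercise value = 34.9875 > continuation, so V_dd = 34.9875 (exercise)
Node u (S = 49.5): continuation = 1/1.02·[0.8222·3.2431 + 0.1778·21.8250] = 6.4182; exercise value = 4.5000 ≤ continuation, so V_u = 6.4182
Node d (S = 29.25): continuation = 1/1.02·[0.8222·21.8250 + 0.1778·34.9875] = 23.6912; exercise value = 24.7500 > continuation, so V_d = 24.7500 (exercise)
Node 0 (S = 45): continuation = 1/1.02·[0.8222·6.4182 + 0.1778·24.7500] = 9.4875; exercise value = 9.0000 ≤ continuation, so V_0 = 9.4875

$9.49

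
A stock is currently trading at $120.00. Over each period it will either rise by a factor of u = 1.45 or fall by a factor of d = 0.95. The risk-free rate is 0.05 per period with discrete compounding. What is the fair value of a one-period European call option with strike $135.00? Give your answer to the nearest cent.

Risk-neutral probability p = (1 + 0.05 − 0.95)/(1.45 − 0.95) = 0.1000/0.5000 = 0.2000
Terminal stock prices: S_u = 174, S_d = 114
Terminal payoffs (S − K): max(39, 0) = 39, max(-21, 0) = 0
Node 0 (S = 120): V_0 = 1/1.05·[0.2000·39.0000 + 0.8000·0.0000] = 7.4286

$7.43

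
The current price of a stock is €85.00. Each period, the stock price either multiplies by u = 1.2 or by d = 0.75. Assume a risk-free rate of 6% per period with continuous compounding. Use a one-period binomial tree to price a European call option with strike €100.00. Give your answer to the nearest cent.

Risk-neutral probability p = (e^0.06 − 0.75)/(1.2 − 0.75) = 0.3118/0.4500 = 0.6930
Terminal stock prices: S_u = 102, S_d = 63.75
Terminal payoffs (S − K): max(2, 0) = 2, max(-36.25, 0) = 0
Node 0 (S = 85): V_0 = e^(−0.06)·[0.6930·2.0000 + 0.3070·0.0000] = 1.3052

€1.31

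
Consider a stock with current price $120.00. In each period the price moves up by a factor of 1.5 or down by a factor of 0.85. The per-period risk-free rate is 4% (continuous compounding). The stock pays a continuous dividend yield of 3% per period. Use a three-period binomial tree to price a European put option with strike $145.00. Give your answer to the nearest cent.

$32.65

Per-period risk-free factor R = e^0.04 = 1.0408; dividend-adjusted growth = e^(0.04−0.03) = 1.0101.
Risk-neutral probability p = (1.0101 − 0.85)/(1.5 − 0.85) = 0.1601/0.6500 = 0.2462
Terminal stock prices: S_uuu = 405, S_uud = 229.5, S_udd = 130, S_ddd = 73.69
Terminal payoffs (K − S): max(-260, 0) = 0, max(-84.5, 0) = 0, max(14.95, 0) = 14.95, max(71.31, 0) = 71.31
Node uu (S = 270): V_uu = e^(−0.04)·[0.2462·0.0000 + 0.7538·0.0000] = 0.0000
Node ud (S = 153): V_ud = e^(−0.04)·[0.2462·0.0000 + 0.7538·14.9500] = 10.8270
Node dd (S = 86.7): V_dd = e^(−0.04)·[0.2462·14.9500 + 0.7538·71.3050] = 55.1768
Node u (S = 180): V_u = e^(−0.04)·[0.2462·0.0000 + 0.7538·10.8270] = 7.8410
Node d (S = 102): V_d = e^(−0.04)·[0.2462·10.8270 + 0.7538·55.1768] = 42.5212
Node 0 (S = 120): V_0 = e^(−0.04)·[0.2462·7.8410 + 0.7538·42.5212] = 32.6494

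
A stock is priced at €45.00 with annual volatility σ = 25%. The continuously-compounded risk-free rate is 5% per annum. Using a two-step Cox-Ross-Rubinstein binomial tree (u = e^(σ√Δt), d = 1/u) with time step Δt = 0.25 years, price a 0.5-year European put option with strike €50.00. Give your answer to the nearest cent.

€5.81

CRR parameters: u = e^(σ√Δt) = e^(0.25·√0.25) = 1.1331, d = 1/u = 0.8825
Per-period rate: rΔt = 0.05·0.25 = 0.0125, so R = e^0.0125 = 1.0126
Risk-neutral probability p = (e^0.0125 − 0.8825)/(1.1331 − 0.8825) = 0.1301/0.2507 = 0.5190
Terminal stock prices: S_uu = 57.78, S_ud = 45, S_dd = 35.05
Terminal payoffs (K − S): max(-7.781, 0) = 0, max(5, 0) = 5, max(14.95, 0) = 14.95
Node u (S = 50.99): V_u = e^(−0.0125)·[0.5190·0.0000 + 0.4810·5.0000] = 2.3753
Node d (S = 39.71): V_d = e^(−0.0125)·[0.5190·5.0000 + 0.4810·14.9540] = 9.6665
Node 0 (S = 45): V_0 = e^(−0.0125)·[0.5190·2.3753 + 0.4810·9.6665] = 5.8095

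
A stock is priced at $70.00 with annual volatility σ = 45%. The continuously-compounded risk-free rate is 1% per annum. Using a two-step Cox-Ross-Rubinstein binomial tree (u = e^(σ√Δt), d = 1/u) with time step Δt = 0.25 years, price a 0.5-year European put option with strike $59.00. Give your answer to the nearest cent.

CRR parameters: u = e^(σ√Δt) = e^(0.45·√0.25) = 1.2523, d = 1/u = 0.7985
Per-period rate: rΔt = 0.01·0.25 = 0.0025, so R = e^0.0025 = 1.0025
Risk-neutral probability p = (e^0.0025 − 0.7985)/(1.2523 − 0.7985) = 0.2040/0.4538 = 0.4495
Terminal stock prices: S_uu = 109.8, S_ud = 70, S_dd = 44.63
Terminal payoffs (K − S): max(-50.78, 0) = 0, max(-11, 0) = 0, max(14.37, 0) = 14.37
Node u (S = 87.66): V_u = e^(−0.0025)·[0.4495·0.0000 + 0.5505·0.0000] = 0.0000
Node d (S = 55.9): V_d = e^(−0.0025)·[0.4495·0.0000 + 0.5505·14.3660] = 7.8887
Node 0 (S = 70): V_0 = e^(−0.0025)·[0.4495·0.0000 + 0.5505·7.8887] = 4.3319

$4.33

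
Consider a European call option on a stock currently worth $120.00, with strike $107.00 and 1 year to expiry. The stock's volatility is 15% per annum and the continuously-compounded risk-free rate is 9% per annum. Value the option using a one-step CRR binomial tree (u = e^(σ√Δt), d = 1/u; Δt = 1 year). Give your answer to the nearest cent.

$22.97

CRR parameters: u = e^(σ√Δt) = e^(0.15·√1) = 1.1618, d = 1/u = 0.8607
Per-period rate: rΔt = 0.09·1 = 0.09, so R = e^0.09 = 1.0942
Risk-neutral probability p = (e^0.09 − 0.8607)/(1.1618 − 0.8607) = 0.2335/0.3011 = 0.7753
Terminal stock prices: S_u = 139.4, S_d = 103.3
Terminal payoffs (S − K): max(32.42, 0) = 32.42, max(-3.715, 0) = 0
Node 0 (S = 120): V_0 = e^(−0.09)·[0.7753·32.4201 + 0.2247·0.0000] = 22.9723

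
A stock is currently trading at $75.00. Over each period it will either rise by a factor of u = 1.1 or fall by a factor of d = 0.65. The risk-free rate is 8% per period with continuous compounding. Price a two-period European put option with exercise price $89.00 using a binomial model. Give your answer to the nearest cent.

$2.22

Risk-neutral probability p = (e^0.08 − 0.65)/(1.1 − 0.65) = 0.4333/0.4500 = 0.9629
Terminal stock prices: S_uu = 90.75, S_ud = 53.62, S_dd = 31.69
Terminal payoffs (K − S): max(-1.75, 0) = 0, max(35.38, 0) = 35.38, max(57.31, 0) = 57.31
Node u (S = 82.5): V_u = e^(−0.08)·[0.9629·0.0000 + 0.0371·35.3750] = 1.2128
Node d (S = 48.75): V_d = e^(−0.08)·[0.9629·35.3750 + 0.0371·57.3125] = 33.4074
Node 0 (S = 75): V_0 = e^(−0.08)·[0.9629·1.2128 + 0.0371·33.4074] = 2.2233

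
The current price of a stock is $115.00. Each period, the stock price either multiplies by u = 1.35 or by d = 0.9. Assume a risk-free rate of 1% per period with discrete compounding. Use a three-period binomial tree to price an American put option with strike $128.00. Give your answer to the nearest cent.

$20.11

Risk-neutral probability p = (1 + 0.01 − 0.9)/(1.35 − 0.9) = 0.1100/0.4500 = 0.2444
Terminal stock prices: S_uuu = 282.9, S_uud = 188.6, S_udd = 125.8, S_ddd = 83.84
Terminal payoffs (K − S): max(-154.9, 0) = 0, max(-60.63, 0) = 0, max(2.247, 0) = 2.247, max(44.16, 0) = 44.16
Node uu (S = 209.6): continuation = 1/1.01·[0.2444·0.0000 + 0.7556·0.0000] = 0.0000; exercise value = 0.0000 ≤ continuation, so V_uu = 0.0000
Node ud (S = 139.7): continuation = 1/1.01·[0.2444·0.0000 + 0.7556·2.2475] = 1.6813; exercise value = 0.0000 ≤ continuation, so V_ud = 1.6813
Node dd (S = 93.15): continuation = 1/1.01·[0.2444·2.2475 + 0.7556·44.1650] = 33.5827; exercise value = 34.8500 > continuation, so V_dd = 34.8500 (exercise)
Node u (S = 155.2): continuation = 1/1.01·[0.2444·0.0000 + 0.7556·1.6813] = 1.2577; exercise value = 0.0000 ≤ continuation, so V_u = 1.2577
Node d (S = 103.5): continuation = 1/1.01·[0.2444·1.6813 + 0.7556·34.8500] = 26.4773; exercise value = 24.5000 ≤ continuation, so V_d = 26.4773
Node 0 (S = 115): continuation = 1/1.01·[0.2444·1.2577 + 0.7556·26.4773] = 20.1114; exercise value = 13.0000 ≤ continuation, so V_0 = 20.1114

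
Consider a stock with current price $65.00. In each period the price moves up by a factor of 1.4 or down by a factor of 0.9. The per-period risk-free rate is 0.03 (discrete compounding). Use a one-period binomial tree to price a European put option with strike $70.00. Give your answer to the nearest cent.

$8.26

Risk-neutral probability p = (1 + 0.03 − 0.9)/(1.4 − 0.9) = 0.1300/0.5000 = 0.2600
Terminal stock prices: S_u = 91, S_d = 58.5
Terminal payoffs (K − S): max(-21, 0) = 0, max(11.5, 0) = 11.5
Node 0 (S = 65): V_0 = 1/1.03·[0.2600·0.0000 + 0.7400·11.5000] = 8.2621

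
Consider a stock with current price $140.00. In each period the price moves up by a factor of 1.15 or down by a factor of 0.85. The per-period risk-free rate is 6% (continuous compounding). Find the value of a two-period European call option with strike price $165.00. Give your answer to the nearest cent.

Risk-neutral probability p = (e^0.06 − 0.85)/(1.15 − 0.85) = 0.2118/0.3000 = 0.7061
Terminal stock prices: S_uu = 185.1, S_ud = 136.8, S_dd = 101.1
Terminal payoffs (S − K): max(20.15, 0) = 20.15, max(-28.15, 0) = 0, max(-63.85, 0) = 0
Node u (S = 161): V_u = e^(−0.06)·[0.7061·20.1500 + 0.2939·0.0000] = 13.3998
Node d (S = 119): V_d = e^(−0.06)·[0.7061·0.0000 + 0.2939·0.0000] = 0.0000
Node 0 (S = 140): V_0 = e^(−0.06)·[0.7061·13.3998 + 0.2939·0.0000] = 8.9108

$8.91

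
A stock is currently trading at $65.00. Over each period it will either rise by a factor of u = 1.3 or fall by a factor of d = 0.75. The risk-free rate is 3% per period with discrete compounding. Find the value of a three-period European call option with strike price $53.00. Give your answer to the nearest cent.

Risk-neutral probability p = (1 + 0.03 − 0.75)/(1.3 − 0.75) = 0.2800/0.5500 = 0.5091
Terminal stock prices: S_uuu = 142.8, S_uud = 82.39, S_udd = 47.53, S_ddd = 27.42
Terminal payoffs (S − K): max(89.81, 0) = 89.81, max(29.39, 0) = 29.39, max(-5.469, 0) = 0, max(-25.58, 0) = 0
Node uu (S = 109.9): V_uu = 1/1.03·[0.5091·89.8050 + 0.4909·29.3875] = 58.3937
Node ud (S = 63.38): V_ud = 1/1.03·[0.5091·29.3875 + 0.4909·0.0000] = 14.5252
Node dd (S = 36.56): V_dd = 1/1.03·[0.5091·0.0000 + 0.4909·0.0000] = 0.0000
Node u (S = 84.5): V_u = 1/1.03·[0.5091·58.3937 + 0.4909·14.5252] = 35.7847
Node d (S = 48.75): V_d = 1/1.03·[0.5091·14.5252 + 0.4909·0.0000] = 7.1792
Node 0 (S = 65): V_0 = 1/1.03·[0.5091·35.7847 + 0.4909·7.1792] = 21.1088

$21.11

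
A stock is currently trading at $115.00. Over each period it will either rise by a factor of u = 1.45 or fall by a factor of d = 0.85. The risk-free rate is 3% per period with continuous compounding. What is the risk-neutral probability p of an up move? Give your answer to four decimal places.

Risk-neutral probability p = (e^0.03 − 0.85)/(1.45 − 0.85) = 0.1805/0.6000 = 0.3008

p = 0.3008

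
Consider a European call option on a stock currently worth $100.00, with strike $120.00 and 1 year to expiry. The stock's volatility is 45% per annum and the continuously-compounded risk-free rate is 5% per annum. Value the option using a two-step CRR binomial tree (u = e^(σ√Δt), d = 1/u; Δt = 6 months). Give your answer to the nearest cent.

$13.90

CRR parameters: u = e^(σ√Δt) = e^(0.45·√0.5) = 1.3746, d = 1/u = 0.7275
Per-period rate: rΔt = 0.05·0.5 = 0.025, so R = e^0.025 = 1.0253
Risk-neutral probability p = (e^0.025 − 0.7275)/(1.3746 − 0.7275) = 0.2979/0.6472 = 0.4602
Terminal stock prices: S_uu = 189, S_ud = 100, S_dd = 52.92
Terminal payoffs (S − K): max(68.97, 0) = 68.97, max(-20, 0) = 0, max(-67.08, 0) = 0
Node u (S = 137.5): V_u = e^(−0.025)·[0.4602·68.9658 + 0.5398·0.0000] = 30.9565
Node d (S = 72.75): V_d = e^(−0.025)·[0.4602·0.0000 + 0.5398·0.0000] = 0.0000
Node 0 (S = 100): V_0 = e^(−0.025)·[0.4602·30.9565 + 0.5398·0.0000] = 13.8954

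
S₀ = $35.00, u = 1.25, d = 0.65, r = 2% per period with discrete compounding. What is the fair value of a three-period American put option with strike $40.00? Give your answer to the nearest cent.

Risk-neutral probability p = (1 + 0.02 − 0.65)/(1.25 − 0.65) = 0.3700/0.6000 = 0.6167
Terminal stock prices: S_uuu = 68.36, S_uud = 35.55, S_udd = 18.48, S_ddd = 9.612
Terminal payoffs (K − S): max(-28.36, 0) = 0, max(4.453, 0) = 4.453, max(21.52, 0) = 21.52, max(30.39, 0) = 30.39
Node uu (S = 54.69): continuation = 1/1.02·[0.6167·0.0000 + 0.3833·4.4531] = 1.6736; exercise value = 0.0000 ≤ continuation, so V_uu = 1.6736
Node ud (S = 28.44): continuation = 1/1.02·[0.6167·4.4531 + 0.3833·21.5156] = 10.7782; exercise value = 11.5625 > continuation, so V_ud = 11.5625 (exercise)
Node dd (S = 14.79): continuation = 1/1.02·[0.6167·21.5156 + 0.3833·30.3881] = 24.4282; exercise value = 25.2125 > continuation, so V_dd = 25.2125 (exercise)
Node u (S = 43.75): continuation = 1/1.02·[0.6167·1.6736 + 0.3833·11.5625] = 5.3572; exercise value = 0.0000 ≤ continuation, so V_u = 5.3572
Node d (S = 22.75): continuation = 1/1.02·[0.6167·11.5625 + 0.3833·25.2125] = 16.4657; exercise value = 17.2500 > continuation, so V_d = 17.2500 (exercise)
Node 0 (S = 35): continuation = 1/1.02·[0.6167·5.3572 + 0.3833·17.2500] = 9.7217; exercise value = 5.0000 ≤ continuation, so V_0 = 9.7217

$9.72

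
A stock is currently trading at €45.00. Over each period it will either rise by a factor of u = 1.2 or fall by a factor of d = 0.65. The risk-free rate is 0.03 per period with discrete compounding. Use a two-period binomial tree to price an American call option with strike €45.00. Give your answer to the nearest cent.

€8.91

Risk-neutral probability p = (1 + 0.03 − 0.65)/(1.2 − 0.65) = 0.3800/0.5500 = 0.6909
Terminal stock prices: S_uu = 64.8, S_ud = 35.1, S_dd = 19.01
Terminal payoffs (S − K): max(19.8, 0) = 19.8, max(-9.9, 0) = 0, max(-25.99, 0) = 0
Node u (S = 54): continuation = 1/1.03·[0.6909·19.8000 + 0.3091·0.0000] = 13.2816; exercise value = 9.0000 ≤ continuation, so V_u = 13.2816
Node d (S = 29.25): continuation = 1/1.03·[0.6909·0.0000 + 0.3091·0.0000] = 0.0000; exercise value = 0.0000 ≤ continuation, so V_d = 0.0000
Node 0 (S = 45): continuation = 1/1.03·[0.6909·13.2816 + 0.3091·0.0000] = 8.9091; exercise value = 0.0000 ≤ continuation, so V_0 = 8.9091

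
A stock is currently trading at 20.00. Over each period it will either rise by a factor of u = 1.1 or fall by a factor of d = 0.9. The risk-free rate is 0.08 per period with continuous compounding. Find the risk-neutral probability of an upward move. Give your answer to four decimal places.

p = 0.9164

Risk-neutral probability p = (e^0.08 − 0.9)/(1.1 − 0.9) = 0.1833/0.2000 = 0.9164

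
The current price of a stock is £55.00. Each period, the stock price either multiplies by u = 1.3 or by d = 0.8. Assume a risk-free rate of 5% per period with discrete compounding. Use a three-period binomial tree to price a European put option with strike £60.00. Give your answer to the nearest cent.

Risk-neutral probability p = (1 + 0.05 − 0.8)/(1.3 − 0.8) = 0.2500/0.5000 = 0.5000
Terminal stock prices: S_uuu = 120.8, S_uud = 74.36, S_udd = 45.76, S_ddd = 28.16
Terminal payoffs (K − S): max(-60.84, 0) = 0, max(-14.36, 0) = 0, max(14.24, 0) = 14.24, max(31.84, 0) = 31.84
Node uu (S = 92.95): V_uu = 1/1.05·[0.5000·0.0000 + 0.5000·0.0000] = 0.0000
Node ud (S = 57.2): V_ud = 1/1.05·[0.5000·0.0000 + 0.5000·14.2400] = 6.7810
Node dd (S = 35.2): V_dd = 1/1.05·[0.5000·14.2400 + 0.5000·31.8400] = 21.9429
Node u (S = 71.5): V_u = 1/1.05·[0.5000·0.0000 + 0.5000·6.7810] = 3.2290
Node d (S = 44): V_d = 1/1.05·[0.5000·6.7810 + 0.5000·21.9429] = 13.6780
Node 0 (S = 55): V_0 = 1/1.05·[0.5000·3.2290 + 0.5000·13.6780] = 8.0510

£8.05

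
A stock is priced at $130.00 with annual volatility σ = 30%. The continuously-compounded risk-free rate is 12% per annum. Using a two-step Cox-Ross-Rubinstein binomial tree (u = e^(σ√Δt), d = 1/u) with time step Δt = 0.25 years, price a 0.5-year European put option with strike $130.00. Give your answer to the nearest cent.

$6.04

CRR parameters: u = e^(σ√Δt) = e^(0.3·√0.25) = 1.1618, d = 1/u = 0.8607
Per-period rate: rΔt = 0.12·0.25 = 0.03, so R = e^0.03 = 1.0305
Risk-neutral probability p = (e^0.03 − 0.8607)/(1.1618 − 0.8607) = 0.1697/0.3011 = 0.5637
Terminal stock prices: S_uu = 175.5, S_ud = 130, S_dd = 96.31
Terminal payoffs (K − S): max(-45.48, 0) = 0, max(0, 0) = 0, max(33.69, 0) = 33.69
Node u (S = 151): V_u = e^(−0.03)·[0.5637·0.0000 + 0.4363·0.0000] = 0.0000
Node d (S = 111.9): V_d = e^(−0.03)·[0.5637·0.0000 + 0.4363·33.6936] = 14.2659
Node 0 (S = 130): V_0 = e^(−0.03)·[0.5637·0.0000 + 0.4363·14.2659] = 6.0402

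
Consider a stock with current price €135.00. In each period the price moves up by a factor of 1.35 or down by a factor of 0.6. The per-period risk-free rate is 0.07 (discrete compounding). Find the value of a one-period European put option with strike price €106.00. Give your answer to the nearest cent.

Risk-neutral probability p = (1 + 0.07 − 0.6)/(1.35 − 0.6) = 0.4700/0.7500 = 0.6267
Terminal stock prices: S_u = 182.2, S_d = 81
Terminal payoffs (K − S): max(-76.25, 0) = 0, max(25, 0) = 25
Node 0 (S = 135): V_0 = 1/1.07·[0.6267·0.0000 + 0.3733·25.0000] = 8.7227

€8.72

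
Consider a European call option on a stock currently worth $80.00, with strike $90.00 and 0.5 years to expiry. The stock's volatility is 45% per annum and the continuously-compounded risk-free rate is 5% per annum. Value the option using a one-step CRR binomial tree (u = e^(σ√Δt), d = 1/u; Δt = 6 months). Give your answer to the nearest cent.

$8.96

CRR parameters: u = e^(σ√Δt) = e^(0.45·√0.5) = 1.3746, d = 1/u = 0.7275
Per-period rate: rΔt = 0.05·0.5 = 0.025, so R = e^0.025 = 1.0253
Risk-neutral probability p = (e^0.025 − 0.7275)/(1.3746 − 0.7275) = 0.2979/0.6472 = 0.4602
Terminal stock prices: S_u = 110, S_d = 58.2
Terminal payoffs (S − K): max(19.97, 0) = 19.97, max(-31.8, 0) = 0
Node 0 (S = 80): V_0 = e^(−0.025)·[0.4602·19.9719 + 0.5398·0.0000] = 8.9647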